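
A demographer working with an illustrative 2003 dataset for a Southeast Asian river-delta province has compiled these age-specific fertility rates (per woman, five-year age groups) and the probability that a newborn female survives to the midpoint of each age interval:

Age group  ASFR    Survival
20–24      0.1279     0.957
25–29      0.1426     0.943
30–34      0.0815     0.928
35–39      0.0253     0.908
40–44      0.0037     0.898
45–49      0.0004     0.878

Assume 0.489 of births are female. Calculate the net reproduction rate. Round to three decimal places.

Proportion female at birth = 0.489.
Per-age-group product (5 × ASFR × survival probability):
  20–24: 5 × 0.1279 × 0.957 = 0.61200
  25–29: 5 × 0.1426 × 0.943 = 0.67236
  30–34: 5 × 0.0815 × 0.928 = 0.37816
  35–39: 5 × 0.0253 × 0.908 = 0.11486
  40–44: 5 × 0.0037 × 0.898 = 0.01661
  45–49: 5 × 0.0004 × 0.878 = 0.00176
Sum = 1.79575
NRR = 0.489 × 1.79575 = 0.87812

0.878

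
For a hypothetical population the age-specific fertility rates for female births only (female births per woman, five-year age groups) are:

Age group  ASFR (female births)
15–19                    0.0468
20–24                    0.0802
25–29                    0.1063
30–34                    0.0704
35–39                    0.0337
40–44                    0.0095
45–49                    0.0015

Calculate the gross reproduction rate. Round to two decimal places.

1.74

Sum of female ASFRs = 0.0468 + 0.0802 + 0.1063 + 0.0704 + 0.0337 + 0.0095 + 0.0015 = 0.3484
GRR = 5 × 0.3484 = 1.742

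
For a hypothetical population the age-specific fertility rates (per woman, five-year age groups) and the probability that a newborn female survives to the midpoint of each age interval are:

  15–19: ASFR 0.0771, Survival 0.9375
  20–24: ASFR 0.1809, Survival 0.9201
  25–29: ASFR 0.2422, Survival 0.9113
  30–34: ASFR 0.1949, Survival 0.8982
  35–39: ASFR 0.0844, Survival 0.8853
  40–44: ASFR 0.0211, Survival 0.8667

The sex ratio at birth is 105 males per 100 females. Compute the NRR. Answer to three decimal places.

1.774

Proportion female at birth = 100 / (100 + 105) = 0.48780.
Weighting each age-specific rate by interval width and survival:
  15–19: 5 × 0.0771 × 0.9375 = 0.36141
  20–24: 5 × 0.1809 × 0.9201 = 0.83223
  25–29: 5 × 0.2422 × 0.9113 = 1.10358
  30–34: 5 × 0.1949 × 0.8982 = 0.87530
  35–39: 5 × 0.0844 × 0.8853 = 0.37360
  40–44: 5 × 0.0211 × 0.8667 = 0.09144
Sum = 3.63756
NRR = 0.48780 × 3.63756 = 1.77440
An NRR exceeding 1 indicates intrinsic growth under these rates.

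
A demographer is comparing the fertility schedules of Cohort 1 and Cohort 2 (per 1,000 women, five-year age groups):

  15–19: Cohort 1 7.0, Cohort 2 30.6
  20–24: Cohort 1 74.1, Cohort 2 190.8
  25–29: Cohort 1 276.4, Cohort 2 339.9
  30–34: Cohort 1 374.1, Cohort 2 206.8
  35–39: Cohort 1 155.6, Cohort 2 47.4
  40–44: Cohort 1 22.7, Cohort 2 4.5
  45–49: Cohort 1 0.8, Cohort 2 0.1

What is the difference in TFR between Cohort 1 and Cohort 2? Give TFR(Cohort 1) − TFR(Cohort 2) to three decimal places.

Cohort 1:
  Sum of ASFRs = 7.0 + 74.1 + 276.4 + 374.1 + 155.6 + 22.7 + 0.8 = 910.7
  TFR = 5 × 910.7 / 1000 = 4.5535
Cohort 2:
  Sum of ASFRs = 30.6 + 190.8 + 339.9 + 206.8 + 47.4 + 4.5 + 0.1 = 820.1
  TFR = 5 × 820.1 / 1000 = 4.1005
Difference = 4.5535 − 4.1005 = 0.453

0.453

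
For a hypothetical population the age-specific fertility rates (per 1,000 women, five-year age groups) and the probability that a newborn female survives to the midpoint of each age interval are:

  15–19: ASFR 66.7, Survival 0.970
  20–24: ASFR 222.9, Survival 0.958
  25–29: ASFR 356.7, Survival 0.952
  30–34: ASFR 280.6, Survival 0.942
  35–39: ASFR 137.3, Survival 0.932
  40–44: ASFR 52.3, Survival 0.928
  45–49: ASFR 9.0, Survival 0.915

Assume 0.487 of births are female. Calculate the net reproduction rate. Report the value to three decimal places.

2.598

Proportion female at birth = 0.487.
Each age group contributes 5 × ASFR × survival:
  15–19: 5 × 66.7/1000 × 0.970 = 0.32350
  20–24: 5 × 222.9/1000 × 0.958 = 1.06769
  25–29: 5 × 356.7/1000 × 0.952 = 1.69789
  30–34: 5 × 280.6/1000 × 0.942 = 1.32163
  35–39: 5 × 137.3/1000 × 0.932 = 0.63982
  40–44: 5 × 52.3/1000 × 0.928 = 0.24267
  45–49: 5 × 9.0/1000 × 0.915 = 0.04118
Sum = 5.33438
NRR = 0.487 × 5.33438 = 2.59784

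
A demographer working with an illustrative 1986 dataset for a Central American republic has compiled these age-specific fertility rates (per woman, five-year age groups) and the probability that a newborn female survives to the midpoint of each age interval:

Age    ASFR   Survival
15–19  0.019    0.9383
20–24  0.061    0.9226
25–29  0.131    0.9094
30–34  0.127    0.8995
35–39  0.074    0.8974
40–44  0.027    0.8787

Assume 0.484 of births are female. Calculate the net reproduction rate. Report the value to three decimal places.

0.962

Proportion female at birth = 0.484.
Each age group contributes 5 × ASFR × survival:
  15–19: 5 × 0.019 × 0.9383 = 0.08914
  20–24: 5 × 0.061 × 0.9226 = 0.28139
  25–29: 5 × 0.131 × 0.9094 = 0.59566
  30–34: 5 × 0.127 × 0.8995 = 0.57118
  35–39: 5 × 0.074 × 0.8974 = 0.33204
  40–44: 5 × 0.027 × 0.8787 = 0.11862
Sum = 1.98803
NRR = 0.484 × 1.98803 = 0.96221
With NRR below 1 the population is below replacement fertility.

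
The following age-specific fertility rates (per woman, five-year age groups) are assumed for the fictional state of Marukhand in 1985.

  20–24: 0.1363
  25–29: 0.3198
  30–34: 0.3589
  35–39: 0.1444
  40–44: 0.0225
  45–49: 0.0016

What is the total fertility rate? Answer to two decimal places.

4.92

Sum of ASFRs = 0.1363 + 0.3198 + 0.3589 + 0.1444 + 0.0225 + 0.0016 = 0.9835
TFR = 5 × 0.9835 = 4.9175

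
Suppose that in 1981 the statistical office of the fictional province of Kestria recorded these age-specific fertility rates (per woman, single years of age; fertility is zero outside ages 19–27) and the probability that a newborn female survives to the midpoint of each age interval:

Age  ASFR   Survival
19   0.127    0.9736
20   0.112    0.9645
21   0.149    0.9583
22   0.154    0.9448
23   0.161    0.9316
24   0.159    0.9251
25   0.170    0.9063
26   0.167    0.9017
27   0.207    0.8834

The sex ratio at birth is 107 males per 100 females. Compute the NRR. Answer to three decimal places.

0.630

Proportion female at birth = 100 / (100 + 107) = 0.48309.
Per-age-group product (1 × ASFR × survival probability):
  19: 1 × 0.127 × 0.9736 = 0.12365
  20: 1 × 0.112 × 0.9645 = 0.10802
  21: 1 × 0.149 × 0.9583 = 0.14279
  22: 1 × 0.154 × 0.9448 = 0.14550
  23: 1 × 0.161 × 0.9316 = 0.14999
  24: 1 × 0.159 × 0.9251 = 0.14709
  25: 1 × 0.170 × 0.9063 = 0.15407
  26: 1 × 0.167 × 0.9017 = 0.15058
  27: 1 × 0.207 × 0.8834 = 0.18286
Sum = 1.30455
NRR = 0.48309 × 1.30455 = 0.63022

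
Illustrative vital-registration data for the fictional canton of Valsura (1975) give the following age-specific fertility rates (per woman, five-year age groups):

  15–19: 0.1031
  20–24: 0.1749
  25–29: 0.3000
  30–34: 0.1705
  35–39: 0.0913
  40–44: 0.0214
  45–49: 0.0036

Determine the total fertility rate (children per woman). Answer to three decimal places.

4.324

Sum of ASFRs = 0.1031 + 0.1749 + 0.3000 + 0.1705 + 0.0913 + 0.0214 + 0.0036 = 0.8648
TFR = 5 × 0.8648 = 4.324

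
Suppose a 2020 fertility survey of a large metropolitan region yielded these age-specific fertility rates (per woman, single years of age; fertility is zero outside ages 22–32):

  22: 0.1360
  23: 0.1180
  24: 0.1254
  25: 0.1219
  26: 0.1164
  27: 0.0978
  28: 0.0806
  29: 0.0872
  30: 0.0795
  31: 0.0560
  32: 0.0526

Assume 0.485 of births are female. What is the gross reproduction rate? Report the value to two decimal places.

0.52

Proportion female at birth = 0.485.
Sum of ASFRs = 0.1360 + 0.1180 + 0.1254 + 0.1219 + 0.1164 + 0.0978 + 0.0806 + 0.0872 + 0.0795 + 0.0560 + 0.0526 = 1.0714
TFR = 1.0714
GRR = 0.485 × 1.0714 = 0.51963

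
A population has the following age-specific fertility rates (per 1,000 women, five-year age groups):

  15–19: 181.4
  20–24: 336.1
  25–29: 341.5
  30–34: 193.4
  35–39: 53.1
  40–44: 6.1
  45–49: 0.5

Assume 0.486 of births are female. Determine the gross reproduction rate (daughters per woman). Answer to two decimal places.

Proportion female at birth = 0.486.
Sum of ASFRs = 181.4 + 336.1 + 341.5 + 193.4 + 53.1 + 6.1 + 0.5 = 1112.1
TFR = 5 × 1112.1 / 1000 = 5.5605
GRR = 0.486 × 5.5605 = 2.70240

2.70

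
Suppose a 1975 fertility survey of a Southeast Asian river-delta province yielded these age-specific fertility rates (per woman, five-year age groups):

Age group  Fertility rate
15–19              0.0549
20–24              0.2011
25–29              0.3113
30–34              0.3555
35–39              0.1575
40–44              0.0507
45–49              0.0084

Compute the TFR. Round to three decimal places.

5.697

Sum of ASFRs = 0.0549 + 0.2011 + 0.3113 + 0.3555 + 0.1575 + 0.0507 + 0.0084 = 1.1394
TFR = 5 × 1.1394 = 5.697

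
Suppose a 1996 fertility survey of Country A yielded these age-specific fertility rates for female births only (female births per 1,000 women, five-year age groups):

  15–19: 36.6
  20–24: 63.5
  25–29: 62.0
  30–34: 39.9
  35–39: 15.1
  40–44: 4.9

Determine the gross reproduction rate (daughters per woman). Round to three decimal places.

Sum of female ASFRs = 36.6 + 63.5 + 62.0 + 39.9 + 15.1 + 4.9 = 222.0
GRR = 5 × 222.0 / 1000 = 1.11

1.110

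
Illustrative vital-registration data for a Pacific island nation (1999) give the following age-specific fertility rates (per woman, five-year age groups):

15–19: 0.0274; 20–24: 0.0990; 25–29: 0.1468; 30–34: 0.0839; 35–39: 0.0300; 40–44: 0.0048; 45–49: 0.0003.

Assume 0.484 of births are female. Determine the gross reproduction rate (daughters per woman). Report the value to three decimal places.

Proportion female at birth = 0.484.
Sum of ASFRs = 0.0274 + 0.0990 + 0.1468 + 0.0839 + 0.0300 + 0.0048 + 0.0003 = 0.3922
TFR = 5 × 0.3922 = 1.961
GRR = 0.484 × 1.961 = 0.94912

0.949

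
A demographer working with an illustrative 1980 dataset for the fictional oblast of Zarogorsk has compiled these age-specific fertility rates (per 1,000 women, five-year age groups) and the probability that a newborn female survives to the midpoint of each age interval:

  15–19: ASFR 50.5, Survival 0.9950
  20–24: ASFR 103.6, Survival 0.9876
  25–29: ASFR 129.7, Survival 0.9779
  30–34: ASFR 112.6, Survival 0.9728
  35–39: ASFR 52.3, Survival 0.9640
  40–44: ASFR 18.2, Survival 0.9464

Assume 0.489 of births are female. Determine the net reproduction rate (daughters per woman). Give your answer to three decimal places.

1.116

Proportion female at birth = 0.489.
Survival-weighted fertility by age (5·fₓ·Sₓ):
  15–19: 5 × 50.5/1000 × 0.9950 = 0.25124
  20–24: 5 × 103.6/1000 × 0.9876 = 0.51158
  25–29: 5 × 129.7/1000 × 0.9779 = 0.63417
  30–34: 5 × 112.6/1000 × 0.9728 = 0.54769
  35–39: 5 × 52.3/1000 × 0.9640 = 0.25209
  40–44: 5 × 18.2/1000 × 0.9464 = 0.08612
Sum = 2.28289
NRR = 0.489 × 2.28289 = 1.11633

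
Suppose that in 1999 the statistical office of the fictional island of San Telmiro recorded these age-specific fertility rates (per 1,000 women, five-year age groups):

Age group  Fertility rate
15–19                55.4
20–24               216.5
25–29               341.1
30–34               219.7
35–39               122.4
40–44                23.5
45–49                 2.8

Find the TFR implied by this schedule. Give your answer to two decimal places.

4.91

Sum of ASFRs = 55.4 + 216.5 + 341.1 + 219.7 + 122.4 + 23.5 + 2.8 = 981.4
TFR = 5 × 981.4 / 1000 = 4.907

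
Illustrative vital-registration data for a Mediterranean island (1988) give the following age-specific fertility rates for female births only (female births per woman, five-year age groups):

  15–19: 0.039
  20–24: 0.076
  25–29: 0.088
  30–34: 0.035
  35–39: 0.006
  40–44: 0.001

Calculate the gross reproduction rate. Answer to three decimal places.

1.225

Sum of female ASFRs = 0.039 + 0.076 + 0.088 + 0.035 + 0.006 + 0.001 = 0.245
GRR = 5 × 0.245 = 1.225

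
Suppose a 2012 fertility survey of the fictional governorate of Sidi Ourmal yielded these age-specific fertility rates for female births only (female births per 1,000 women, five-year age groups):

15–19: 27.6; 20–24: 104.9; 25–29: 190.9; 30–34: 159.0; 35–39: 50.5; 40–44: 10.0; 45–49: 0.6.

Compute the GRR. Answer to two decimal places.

2.72

Sum of female ASFRs = 27.6 + 104.9 + 190.9 + 159.0 + 50.5 + 10.0 + 0.6 = 543.5
GRR = 5 × 543.5 / 1000 = 2.7175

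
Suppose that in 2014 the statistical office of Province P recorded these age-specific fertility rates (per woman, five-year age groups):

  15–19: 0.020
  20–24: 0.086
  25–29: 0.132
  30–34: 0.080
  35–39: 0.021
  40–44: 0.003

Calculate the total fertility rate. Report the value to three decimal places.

Sum of ASFRs = 0.020 + 0.086 + 0.132 + 0.080 + 0.021 + 0.003 = 0.342
TFR = 5 × 0.342 = 1.71

1.710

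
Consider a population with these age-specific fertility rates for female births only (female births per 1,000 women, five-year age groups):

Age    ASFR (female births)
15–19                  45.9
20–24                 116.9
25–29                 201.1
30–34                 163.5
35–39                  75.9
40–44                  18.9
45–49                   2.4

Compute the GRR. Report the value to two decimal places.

3.12

Sum of female ASFRs = 45.9 + 116.9 + 201.1 + 163.5 + 75.9 + 18.9 + 2.4 = 624.6
GRR = 5 × 624.6 / 1000 = 3.123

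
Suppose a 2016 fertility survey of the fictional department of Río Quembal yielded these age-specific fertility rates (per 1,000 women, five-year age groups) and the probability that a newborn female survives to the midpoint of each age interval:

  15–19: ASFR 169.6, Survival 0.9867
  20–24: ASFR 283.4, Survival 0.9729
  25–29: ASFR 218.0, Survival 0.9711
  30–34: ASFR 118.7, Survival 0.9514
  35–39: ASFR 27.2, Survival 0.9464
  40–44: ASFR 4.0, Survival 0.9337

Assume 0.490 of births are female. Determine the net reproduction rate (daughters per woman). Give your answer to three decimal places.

Proportion female at birth = 0.490.
Survival-weighted fertility by age (5·fₓ·Sₓ):
  15–19: 5 × 169.6/1000 × 0.9867 = 0.83672
  20–24: 5 × 283.4/1000 × 0.9729 = 1.37860
  25–29: 5 × 218.0/1000 × 0.9711 = 1.05850
  30–34: 5 × 118.7/1000 × 0.9514 = 0.56466
  35–39: 5 × 27.2/1000 × 0.9464 = 0.12871
  40–44: 5 × 4.0/1000 × 0.9337 = 0.01867
Sum = 3.98586
NRR = 0.490 × 3.98586 = 1.95307

1.953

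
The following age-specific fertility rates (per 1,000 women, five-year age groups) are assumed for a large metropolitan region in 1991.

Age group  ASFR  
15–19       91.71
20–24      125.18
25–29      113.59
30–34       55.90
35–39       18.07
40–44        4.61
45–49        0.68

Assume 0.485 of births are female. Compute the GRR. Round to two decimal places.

0.99

Proportion female at birth = 0.485.
Sum of ASFRs = 91.71 + 125.18 + 113.59 + 55.90 + 18.07 + 4.61 + 0.68 = 409.74
TFR = 5 × 409.74 / 1000 = 2.0487
GRR = 0.485 × 2.0487 = 0.99362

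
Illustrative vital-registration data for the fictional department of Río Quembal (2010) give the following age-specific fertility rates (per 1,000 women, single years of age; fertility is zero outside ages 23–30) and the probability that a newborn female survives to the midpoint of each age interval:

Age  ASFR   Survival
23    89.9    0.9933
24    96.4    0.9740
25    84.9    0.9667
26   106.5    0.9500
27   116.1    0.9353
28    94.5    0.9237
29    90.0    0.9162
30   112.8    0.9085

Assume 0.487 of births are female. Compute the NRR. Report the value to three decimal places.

0.364

Proportion female at birth = 0.487.
Each age group contributes 1 × ASFR × survival:
  23: 1 × 89.9/1000 × 0.9933 = 0.08930
  24: 1 × 96.4/1000 × 0.9740 = 0.09389
  25: 1 × 84.9/1000 × 0.9667 = 0.08207
  26: 1 × 106.5/1000 × 0.9500 = 0.10118
  27: 1 × 116.1/1000 × 0.9353 = 0.10859
  28: 1 × 94.5/1000 × 0.9237 = 0.08729
  29: 1 × 90.0/1000 × 0.9162 = 0.08246
  30: 1 × 112.8/1000 × 0.9085 = 0.10248
Sum = 0.74726
NRR = 0.487 × 0.74726 = 0.36392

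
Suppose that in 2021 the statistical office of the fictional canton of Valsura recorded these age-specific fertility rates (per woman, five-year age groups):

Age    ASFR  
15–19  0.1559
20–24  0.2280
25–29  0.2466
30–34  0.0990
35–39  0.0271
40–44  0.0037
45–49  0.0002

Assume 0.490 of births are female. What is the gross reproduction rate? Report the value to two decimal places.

Proportion female at birth = 0.490.
Sum of ASFRs = 0.1559 + 0.2280 + 0.2466 + 0.0990 + 0.0271 + 0.0037 + 0.0002 = 0.7605
TFR = 5 × 0.7605 = 3.8025
GRR = 0.490 × 3.8025 = 1.86323

1.86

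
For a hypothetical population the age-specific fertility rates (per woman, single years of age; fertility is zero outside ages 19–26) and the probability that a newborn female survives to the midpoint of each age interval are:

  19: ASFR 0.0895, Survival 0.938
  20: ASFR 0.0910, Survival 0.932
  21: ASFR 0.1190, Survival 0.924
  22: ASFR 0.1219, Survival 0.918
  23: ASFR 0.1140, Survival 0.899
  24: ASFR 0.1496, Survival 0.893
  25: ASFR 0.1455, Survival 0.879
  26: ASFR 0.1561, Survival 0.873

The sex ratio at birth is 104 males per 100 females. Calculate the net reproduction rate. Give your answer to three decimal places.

Proportion female at birth = 100 / (100 + 104) = 0.49020.
Survival-weighted fertility by age (1·fₓ·Sₓ):
  19: 1 × 0.0895 × 0.938 = 0.08395
  20: 1 × 0.0910 × 0.932 = 0.08481
  21: 1 × 0.1190 × 0.924 = 0.10996
  22: 1 × 0.1219 × 0.918 = 0.11190
  23: 1 × 0.1140 × 0.899 = 0.10249
  24: 1 × 0.1496 × 0.893 = 0.13359
  25: 1 × 0.1455 × 0.879 = 0.12789
  26: 1 × 0.1561 × 0.873 = 0.13628
Sum = 0.89087
NRR = 0.49020 × 0.89087 = 0.43670
An NRR under 1 implies long-run decline under these rates.

0.437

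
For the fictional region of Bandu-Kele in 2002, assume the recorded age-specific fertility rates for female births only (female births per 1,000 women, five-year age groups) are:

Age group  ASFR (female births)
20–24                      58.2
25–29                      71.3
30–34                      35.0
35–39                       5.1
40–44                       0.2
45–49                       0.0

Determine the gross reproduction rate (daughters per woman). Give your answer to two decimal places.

0.85

Sum of female ASFRs = 58.2 + 71.3 + 35.0 + 5.1 + 0.2 + 0.0 = 169.8
GRR = 5 × 169.8 / 1000 = 0.849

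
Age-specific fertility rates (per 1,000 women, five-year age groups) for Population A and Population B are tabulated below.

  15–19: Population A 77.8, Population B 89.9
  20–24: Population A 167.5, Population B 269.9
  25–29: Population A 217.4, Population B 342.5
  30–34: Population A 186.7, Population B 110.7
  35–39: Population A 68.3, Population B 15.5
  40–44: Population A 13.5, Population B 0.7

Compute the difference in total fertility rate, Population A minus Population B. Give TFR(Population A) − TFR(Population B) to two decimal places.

-0.49

Population A:
  Sum of ASFRs = 77.8 + 167.5 + 217.4 + 186.7 + 68.3 + 13.5 = 731.2
  TFR = 5 × 731.2 / 1000 = 3.656
Population B:
  Sum of ASFRs = 89.9 + 269.9 + 342.5 + 110.7 + 15.5 + 0.7 = 829.2
  TFR = 5 × 829.2 / 1000 = 4.146
Difference = 3.656 − 4.146 = -0.49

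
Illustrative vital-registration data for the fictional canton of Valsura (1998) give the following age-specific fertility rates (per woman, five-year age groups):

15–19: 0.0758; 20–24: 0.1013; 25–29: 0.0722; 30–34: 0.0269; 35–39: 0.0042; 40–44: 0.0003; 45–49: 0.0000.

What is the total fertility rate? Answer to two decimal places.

Sum of ASFRs = 0.0758 + 0.1013 + 0.0722 + 0.0269 + 0.0042 + 0.0003 + 0.0000 = 0.2807
TFR = 5 × 0.2807 = 1.4035

1.40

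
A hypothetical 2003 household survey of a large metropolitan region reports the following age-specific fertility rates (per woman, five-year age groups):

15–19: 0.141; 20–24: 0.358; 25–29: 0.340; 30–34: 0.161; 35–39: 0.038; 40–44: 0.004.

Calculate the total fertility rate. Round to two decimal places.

Sum of ASFRs = 0.141 + 0.358 + 0.340 + 0.161 + 0.038 + 0.004 = 1.042
TFR = 5 × 1.042 = 5.21

5.21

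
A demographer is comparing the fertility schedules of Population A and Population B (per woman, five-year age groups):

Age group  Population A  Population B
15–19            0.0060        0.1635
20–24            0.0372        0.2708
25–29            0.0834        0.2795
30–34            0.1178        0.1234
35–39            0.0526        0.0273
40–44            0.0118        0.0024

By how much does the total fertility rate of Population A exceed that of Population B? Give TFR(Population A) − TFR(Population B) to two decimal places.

-2.79

Population A:
  Sum of ASFRs = 0.0060 + 0.0372 + 0.0834 + 0.1178 + 0.0526 + 0.0118 = 0.3088
  TFR = 5 × 0.3088 = 1.544
Population B:
  Sum of ASFRs = 0.1635 + 0.2708 + 0.2795 + 0.1234 + 0.0273 + 0.0024 = 0.8669
  TFR = 5 × 0.8669 = 4.3345
Difference = 1.544 − 4.3345 = -2.7905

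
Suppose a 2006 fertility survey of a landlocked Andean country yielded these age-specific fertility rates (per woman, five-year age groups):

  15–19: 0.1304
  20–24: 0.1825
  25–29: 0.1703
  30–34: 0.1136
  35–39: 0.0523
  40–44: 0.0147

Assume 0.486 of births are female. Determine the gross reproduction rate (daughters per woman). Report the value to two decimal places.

Proportion female at birth = 0.486.
Sum of ASFRs = 0.1304 + 0.1825 + 0.1703 + 0.1136 + 0.0523 + 0.0147 = 0.6638
TFR = 5 × 0.6638 = 3.319
GRR = 0.486 × 3.319 = 1.61303

1.61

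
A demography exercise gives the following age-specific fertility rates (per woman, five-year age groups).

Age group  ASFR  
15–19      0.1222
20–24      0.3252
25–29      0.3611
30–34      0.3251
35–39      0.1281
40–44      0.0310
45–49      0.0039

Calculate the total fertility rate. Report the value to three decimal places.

6.483

Sum of ASFRs = 0.1222 + 0.3252 + 0.3611 + 0.3251 + 0.1281 + 0.0310 + 0.0039 = 1.2966
TFR = 5 × 1.2966 = 6.483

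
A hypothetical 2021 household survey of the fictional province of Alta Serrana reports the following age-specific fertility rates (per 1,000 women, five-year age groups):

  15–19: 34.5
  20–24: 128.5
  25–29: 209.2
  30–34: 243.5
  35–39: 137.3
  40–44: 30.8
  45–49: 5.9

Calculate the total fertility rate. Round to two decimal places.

Sum of ASFRs = 34.5 + 128.5 + 209.2 + 243.5 + 137.3 + 30.8 + 5.9 = 789.7
TFR = 5 × 789.7 / 1000 = 3.9485

3.95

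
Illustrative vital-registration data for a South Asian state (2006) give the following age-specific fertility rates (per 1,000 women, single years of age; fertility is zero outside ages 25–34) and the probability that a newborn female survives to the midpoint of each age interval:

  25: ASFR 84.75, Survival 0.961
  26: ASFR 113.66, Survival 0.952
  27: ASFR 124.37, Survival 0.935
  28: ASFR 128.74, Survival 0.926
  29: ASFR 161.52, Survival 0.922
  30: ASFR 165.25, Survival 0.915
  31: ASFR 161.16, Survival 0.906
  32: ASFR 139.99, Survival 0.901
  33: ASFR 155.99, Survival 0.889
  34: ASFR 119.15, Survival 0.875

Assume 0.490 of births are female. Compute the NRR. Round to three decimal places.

Proportion female at birth = 0.490.
Per-age-group product (1 × ASFR × survival probability):
  25: 1 × 84.75/1000 × 0.961 = 0.08144
  26: 1 × 113.66/1000 × 0.952 = 0.10820
  27: 1 × 124.37/1000 × 0.935 = 0.11629
  28: 1 × 128.74/1000 × 0.926 = 0.11921
  29: 1 × 161.52/1000 × 0.922 = 0.14892
  30: 1 × 165.25/1000 × 0.915 = 0.15120
  31: 1 × 161.16/1000 × 0.906 = 0.14601
  32: 1 × 139.99/1000 × 0.901 = 0.12613
  33: 1 × 155.99/1000 × 0.889 = 0.13868
  34: 1 × 119.15/1000 × 0.875 = 0.10426
Sum = 1.24034
NRR = 0.490 × 1.24034 = 0.60777
NRR < 1, so the cohort does not fully replace itself.

0.608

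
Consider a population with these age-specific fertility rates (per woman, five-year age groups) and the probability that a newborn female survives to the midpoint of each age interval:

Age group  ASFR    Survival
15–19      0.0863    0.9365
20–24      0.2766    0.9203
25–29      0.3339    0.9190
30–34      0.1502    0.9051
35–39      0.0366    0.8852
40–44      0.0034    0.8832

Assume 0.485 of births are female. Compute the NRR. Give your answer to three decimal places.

1.973

Proportion female at birth = 0.485.
Weighting each age-specific rate by interval width and survival:
  15–19: 5 × 0.0863 × 0.9365 = 0.40410
  20–24: 5 × 0.2766 × 0.9203 = 1.27277
  25–29: 5 × 0.3339 × 0.9190 = 1.53427
  30–34: 5 × 0.1502 × 0.9051 = 0.67973
  35–39: 5 × 0.0366 × 0.8852 = 0.16199
  40–44: 5 × 0.0034 × 0.8832 = 0.01501
Sum = 4.06787
NRR = 0.485 × 4.06787 = 1.97292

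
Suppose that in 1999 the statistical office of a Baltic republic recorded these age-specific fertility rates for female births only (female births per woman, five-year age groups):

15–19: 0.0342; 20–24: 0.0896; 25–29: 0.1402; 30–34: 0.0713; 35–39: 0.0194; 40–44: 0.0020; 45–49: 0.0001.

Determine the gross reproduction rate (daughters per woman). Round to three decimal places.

Sum of female ASFRs = 0.0342 + 0.0896 + 0.1402 + 0.0713 + 0.0194 + 0.0020 + 0.0001 = 0.3568
GRR = 5 × 0.3568 = 1.784

1.784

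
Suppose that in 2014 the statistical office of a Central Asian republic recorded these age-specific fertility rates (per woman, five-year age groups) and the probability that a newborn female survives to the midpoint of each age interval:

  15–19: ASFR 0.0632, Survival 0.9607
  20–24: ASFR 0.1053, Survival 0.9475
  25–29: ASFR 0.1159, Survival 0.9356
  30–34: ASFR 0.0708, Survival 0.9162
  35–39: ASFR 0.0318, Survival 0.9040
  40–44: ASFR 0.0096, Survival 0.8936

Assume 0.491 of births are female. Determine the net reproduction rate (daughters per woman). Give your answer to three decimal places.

0.911

Proportion female at birth = 0.491.
Weighting each age-specific rate by interval width and survival:
  15–19: 5 × 0.0632 × 0.9607 = 0.30358
  20–24: 5 × 0.1053 × 0.9475 = 0.49886
  25–29: 5 × 0.1159 × 0.9356 = 0.54218
  30–34: 5 × 0.0708 × 0.9162 = 0.32433
  35–39: 5 × 0.0318 × 0.9040 = 0.14374
  40–44: 5 × 0.0096 × 0.8936 = 0.04289
Sum = 1.85558
NRR = 0.491 × 1.85558 = 0.91109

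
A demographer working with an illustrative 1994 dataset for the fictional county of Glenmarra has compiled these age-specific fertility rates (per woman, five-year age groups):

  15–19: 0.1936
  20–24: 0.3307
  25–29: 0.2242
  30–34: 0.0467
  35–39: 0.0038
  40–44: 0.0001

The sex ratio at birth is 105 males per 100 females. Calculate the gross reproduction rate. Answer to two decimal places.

1.95

Proportion female at birth = 100 / (100 + 105) = 0.48780.
Sum of ASFRs = 0.1936 + 0.3307 + 0.2242 + 0.0467 + 0.0038 + 0.0001 = 0.7991
TFR = 5 × 0.7991 = 3.9955
GRR = 0.48780 × 3.9955 = 1.94900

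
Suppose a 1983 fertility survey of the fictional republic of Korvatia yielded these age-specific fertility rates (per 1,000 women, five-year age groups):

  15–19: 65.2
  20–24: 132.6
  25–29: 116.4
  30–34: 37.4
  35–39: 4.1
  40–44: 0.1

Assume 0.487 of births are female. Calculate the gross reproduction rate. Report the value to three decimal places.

Proportion female at birth = 0.487.
Sum of ASFRs = 65.2 + 132.6 + 116.4 + 37.4 + 4.1 + 0.1 = 355.8
TFR = 5 × 355.8 / 1000 = 1.779
GRR = 0.487 × 1.779 = 0.86637

0.866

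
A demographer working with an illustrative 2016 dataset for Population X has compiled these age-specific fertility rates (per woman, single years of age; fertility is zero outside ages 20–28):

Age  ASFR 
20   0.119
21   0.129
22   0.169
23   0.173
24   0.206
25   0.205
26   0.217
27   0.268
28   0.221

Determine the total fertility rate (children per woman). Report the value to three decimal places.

Sum of ASFRs = 0.119 + 0.129 + 0.169 + 0.173 + 0.206 + 0.205 + 0.217 + 0.268 + 0.221 = 1.707
TFR = 1.707

1.707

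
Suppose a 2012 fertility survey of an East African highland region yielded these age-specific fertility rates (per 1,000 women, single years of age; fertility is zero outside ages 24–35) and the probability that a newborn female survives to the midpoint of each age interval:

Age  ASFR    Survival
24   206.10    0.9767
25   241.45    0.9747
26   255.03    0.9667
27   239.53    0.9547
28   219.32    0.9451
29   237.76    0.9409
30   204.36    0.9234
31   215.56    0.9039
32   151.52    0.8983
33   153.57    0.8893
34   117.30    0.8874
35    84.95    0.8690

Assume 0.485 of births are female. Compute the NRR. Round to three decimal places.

1.056

Proportion female at birth = 0.485.
Survival-weighted fertility by age (1·fₓ·Sₓ):
  24: 1 × 206.10/1000 × 0.9767 = 0.20130
  25: 1 × 241.45/1000 × 0.9747 = 0.23534
  26: 1 × 255.03/1000 × 0.9667 = 0.24654
  27: 1 × 239.53/1000 × 0.9547 = 0.22868
  28: 1 × 219.32/1000 × 0.9451 = 0.20728
  29: 1 × 237.76/1000 × 0.9409 = 0.22371
  30: 1 × 204.36/1000 × 0.9234 = 0.18871
  31: 1 × 215.56/1000 × 0.9039 = 0.19484
  32: 1 × 151.52/1000 × 0.8983 = 0.13611
  33: 1 × 153.57/1000 × 0.8893 = 0.13657
  34: 1 × 117.30/1000 × 0.8874 = 0.10409
  35: 1 × 84.95/1000 × 0.8690 = 0.07382
Sum = 2.17699
NRR = 0.485 × 2.17699 = 1.05584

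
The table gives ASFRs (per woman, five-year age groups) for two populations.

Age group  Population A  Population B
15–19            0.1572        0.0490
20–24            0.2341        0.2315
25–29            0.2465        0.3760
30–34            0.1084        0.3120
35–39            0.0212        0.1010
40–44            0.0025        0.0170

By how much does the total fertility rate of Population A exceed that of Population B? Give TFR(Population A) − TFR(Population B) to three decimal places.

Population A:
  Sum of ASFRs = 0.1572 + 0.2341 + 0.2465 + 0.1084 + 0.0212 + 0.0025 = 0.7699
  TFR = 5 × 0.7699 = 3.8495
Population B:
  Sum of ASFRs = 0.0490 + 0.2315 + 0.3760 + 0.3120 + 0.1010 + 0.0170 = 1.0865
  TFR = 5 × 1.0865 = 5.4325
Difference = 3.8495 − 5.4325 = -1.583

-1.583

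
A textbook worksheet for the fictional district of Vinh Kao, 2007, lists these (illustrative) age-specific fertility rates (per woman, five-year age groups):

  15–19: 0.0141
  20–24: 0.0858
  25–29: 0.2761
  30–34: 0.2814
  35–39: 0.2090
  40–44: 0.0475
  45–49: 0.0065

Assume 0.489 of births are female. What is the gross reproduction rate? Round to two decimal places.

Proportion female at birth = 0.489.
Sum of ASFRs = 0.0141 + 0.0858 + 0.2761 + 0.2814 + 0.2090 + 0.0475 + 0.0065 = 0.9204
TFR = 5 × 0.9204 = 4.602
GRR = 0.489 × 4.602 = 2.25038

2.25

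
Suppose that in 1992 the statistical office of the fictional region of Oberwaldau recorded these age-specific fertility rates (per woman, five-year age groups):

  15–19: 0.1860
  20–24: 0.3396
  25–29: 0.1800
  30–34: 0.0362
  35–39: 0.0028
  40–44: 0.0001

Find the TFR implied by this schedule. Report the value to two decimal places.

3.72

Sum of ASFRs = 0.1860 + 0.3396 + 0.1800 + 0.0362 + 0.0028 + 0.0001 = 0.7447
TFR = 5 × 0.7447 = 3.7235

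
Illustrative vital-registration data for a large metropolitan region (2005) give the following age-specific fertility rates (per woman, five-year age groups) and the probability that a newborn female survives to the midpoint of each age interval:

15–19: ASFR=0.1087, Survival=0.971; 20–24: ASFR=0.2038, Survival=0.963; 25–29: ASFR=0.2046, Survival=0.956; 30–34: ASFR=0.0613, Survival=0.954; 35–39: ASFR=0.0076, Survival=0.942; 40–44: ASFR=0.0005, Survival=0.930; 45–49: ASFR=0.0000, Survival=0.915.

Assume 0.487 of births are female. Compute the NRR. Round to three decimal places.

1.372

Proportion female at birth = 0.487.
Each age group contributes 5 × ASFR × survival:
  15–19: 5 × 0.1087 × 0.971 = 0.52774
  20–24: 5 × 0.2038 × 0.963 = 0.98130
  25–29: 5 × 0.2046 × 0.956 = 0.97799
  30–34: 5 × 0.0613 × 0.954 = 0.29240
  35–39: 5 × 0.0076 × 0.942 = 0.03580
  40–44: 5 × 0.0005 × 0.930 = 0.00233
  45–49: 5 × 0.0000 × 0.915 = 0.00000
Sum = 2.81756
NRR = 0.487 × 2.81756 = 1.37215
An NRR exceeding 1 indicates intrinsic growth under these rates.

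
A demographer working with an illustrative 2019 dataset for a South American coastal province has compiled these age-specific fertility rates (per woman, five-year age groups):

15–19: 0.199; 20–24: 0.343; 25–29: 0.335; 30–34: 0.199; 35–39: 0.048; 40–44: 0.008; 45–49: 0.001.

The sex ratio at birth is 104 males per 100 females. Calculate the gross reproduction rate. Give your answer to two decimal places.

2.78

Proportion female at birth = 100 / (100 + 104) = 0.49020.
Sum of ASFRs = 0.199 + 0.343 + 0.335 + 0.199 + 0.048 + 0.008 + 0.001 = 1.133
TFR = 5 × 1.133 = 5.665
GRR = 0.49020 × 5.665 = 2.77698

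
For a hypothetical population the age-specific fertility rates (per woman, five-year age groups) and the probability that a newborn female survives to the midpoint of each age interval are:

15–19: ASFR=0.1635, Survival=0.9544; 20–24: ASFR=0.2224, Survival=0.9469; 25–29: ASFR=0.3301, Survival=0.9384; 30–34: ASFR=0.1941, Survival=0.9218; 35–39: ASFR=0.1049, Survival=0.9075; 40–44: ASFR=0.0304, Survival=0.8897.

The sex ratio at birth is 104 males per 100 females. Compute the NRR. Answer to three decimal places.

2.396

Proportion female at birth = 100 / (100 + 104) = 0.49020.
Each age group contributes 5 × ASFR × survival:
  15–19: 5 × 0.1635 × 0.9544 = 0.78022
  20–24: 5 × 0.2224 × 0.9469 = 1.05295
  25–29: 5 × 0.3301 × 0.9384 = 1.54883
  30–34: 5 × 0.1941 × 0.9218 = 0.89461
  35–39: 5 × 0.1049 × 0.9075 = 0.47598
  40–44: 5 × 0.0304 × 0.8897 = 0.13523
Sum = 4.88782
NRR = 0.49020 × 4.88782 = 2.39601
With NRR above 1 the population is above replacement fertility.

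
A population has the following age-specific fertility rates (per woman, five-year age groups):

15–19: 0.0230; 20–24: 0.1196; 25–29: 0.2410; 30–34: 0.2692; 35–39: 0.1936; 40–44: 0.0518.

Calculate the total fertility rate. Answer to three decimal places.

4.491

Sum of ASFRs = 0.0230 + 0.1196 + 0.2410 + 0.2692 + 0.1936 + 0.0518 = 0.8982
TFR = 5 × 0.8982 = 4.491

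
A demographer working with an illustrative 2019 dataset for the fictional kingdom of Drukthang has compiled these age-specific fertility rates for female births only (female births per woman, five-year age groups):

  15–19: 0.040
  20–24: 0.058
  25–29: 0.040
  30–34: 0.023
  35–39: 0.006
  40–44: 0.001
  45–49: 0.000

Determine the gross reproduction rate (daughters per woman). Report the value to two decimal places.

0.84

Sum of female ASFRs = 0.040 + 0.058 + 0.040 + 0.023 + 0.006 + 0.001 + 0.000 = 0.168
GRR = 5 × 0.168 = 0.84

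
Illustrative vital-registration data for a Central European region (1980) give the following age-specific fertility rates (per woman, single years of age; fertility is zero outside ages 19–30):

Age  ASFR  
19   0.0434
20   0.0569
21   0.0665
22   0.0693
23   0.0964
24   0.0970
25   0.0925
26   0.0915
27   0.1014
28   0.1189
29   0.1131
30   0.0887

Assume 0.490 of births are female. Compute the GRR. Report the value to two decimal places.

Proportion female at birth = 0.490.
Sum of ASFRs = 0.0434 + 0.0569 + 0.0665 + 0.0693 + 0.0964 + 0.0970 + 0.0925 + 0.0915 + 0.1014 + 0.1189 + 0.1131 + 0.0887 = 1.0356
TFR = 1.0356
GRR = 0.490 × 1.0356 = 0.50744

0.51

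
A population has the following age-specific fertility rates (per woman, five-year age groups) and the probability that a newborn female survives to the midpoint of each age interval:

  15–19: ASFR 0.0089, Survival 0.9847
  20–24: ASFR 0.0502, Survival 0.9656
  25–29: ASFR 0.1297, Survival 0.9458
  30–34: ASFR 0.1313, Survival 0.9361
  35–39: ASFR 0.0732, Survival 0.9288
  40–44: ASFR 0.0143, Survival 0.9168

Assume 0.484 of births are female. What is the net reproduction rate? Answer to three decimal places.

0.929

Proportion female at birth = 0.484.
Survival-weighted fertility by age (5·fₓ·Sₓ):
  15–19: 5 × 0.0089 × 0.9847 = 0.04382
  20–24: 5 × 0.0502 × 0.9656 = 0.24237
  25–29: 5 × 0.1297 × 0.9458 = 0.61335
  30–34: 5 × 0.1313 × 0.9361 = 0.61455
  35–39: 5 × 0.0732 × 0.9288 = 0.33994
  40–44: 5 × 0.0143 × 0.9168 = 0.06555
Sum = 1.91958
NRR = 0.484 × 1.91958 = 0.92908
An NRR under 1 implies long-run decline under these rates.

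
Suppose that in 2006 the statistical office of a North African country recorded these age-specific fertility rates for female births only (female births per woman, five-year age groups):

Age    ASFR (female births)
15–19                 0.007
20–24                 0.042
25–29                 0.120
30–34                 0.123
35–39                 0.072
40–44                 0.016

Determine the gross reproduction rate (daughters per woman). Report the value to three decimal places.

1.900

Sum of female ASFRs = 0.007 + 0.042 + 0.120 + 0.123 + 0.072 + 0.016 = 0.380
GRR = 5 × 0.380 = 1.9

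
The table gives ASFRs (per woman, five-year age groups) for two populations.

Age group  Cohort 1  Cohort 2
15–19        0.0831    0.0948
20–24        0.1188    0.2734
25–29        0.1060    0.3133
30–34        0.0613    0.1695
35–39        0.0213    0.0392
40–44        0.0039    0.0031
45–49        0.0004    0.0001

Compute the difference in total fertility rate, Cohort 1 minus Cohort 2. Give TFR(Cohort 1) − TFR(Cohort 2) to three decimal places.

-2.493

Cohort 1:
  Sum of ASFRs = 0.0831 + 0.1188 + 0.1060 + 0.0613 + 0.0213 + 0.0039 + 0.0004 = 0.3948
  TFR = 5 × 0.3948 = 1.974
Cohort 2:
  Sum of ASFRs = 0.0948 + 0.2734 + 0.3133 + 0.1695 + 0.0392 + 0.0031 + 0.0001 = 0.8934
  TFR = 5 × 0.8934 = 4.467
Difference = 1.974 − 4.467 = -2.493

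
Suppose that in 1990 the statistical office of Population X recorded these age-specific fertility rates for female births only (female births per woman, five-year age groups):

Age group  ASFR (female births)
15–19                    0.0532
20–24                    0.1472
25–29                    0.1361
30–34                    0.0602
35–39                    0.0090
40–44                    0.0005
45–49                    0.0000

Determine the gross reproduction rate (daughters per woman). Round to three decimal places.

Sum of female ASFRs = 0.0532 + 0.1472 + 0.1361 + 0.0602 + 0.0090 + 0.0005 + 0.0000 = 0.4062
GRR = 5 × 0.4062 = 2.031

2.031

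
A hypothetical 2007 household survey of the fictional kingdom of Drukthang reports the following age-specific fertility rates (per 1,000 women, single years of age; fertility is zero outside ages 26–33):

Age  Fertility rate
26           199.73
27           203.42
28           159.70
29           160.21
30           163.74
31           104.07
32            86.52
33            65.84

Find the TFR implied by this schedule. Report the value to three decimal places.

1.143

Sum of ASFRs = 199.73 + 203.42 + 159.70 + 160.21 + 163.74 + 104.07 + 86.52 + 65.84 = 1143.23
TFR = 1143.23 / 1000 = 1.14323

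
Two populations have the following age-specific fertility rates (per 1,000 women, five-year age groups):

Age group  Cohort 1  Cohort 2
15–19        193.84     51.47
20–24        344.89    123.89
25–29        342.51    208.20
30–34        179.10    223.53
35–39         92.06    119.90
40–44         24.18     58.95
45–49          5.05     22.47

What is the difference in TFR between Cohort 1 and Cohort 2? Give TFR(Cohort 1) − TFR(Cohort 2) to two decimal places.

Cohort 1:
  Sum of ASFRs = 193.84 + 344.89 + 342.51 + 179.10 + 92.06 + 24.18 + 5.05 = 1181.63
  TFR = 5 × 1181.63 / 1000 = 5.90815
Cohort 2:
  Sum of ASFRs = 51.47 + 123.89 + 208.20 + 223.53 + 119.90 + 58.95 + 22.47 = 808.41
  TFR = 5 × 808.41 / 1000 = 4.04205
Difference = 5.90815 − 4.04205 = 1.8661

1.87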